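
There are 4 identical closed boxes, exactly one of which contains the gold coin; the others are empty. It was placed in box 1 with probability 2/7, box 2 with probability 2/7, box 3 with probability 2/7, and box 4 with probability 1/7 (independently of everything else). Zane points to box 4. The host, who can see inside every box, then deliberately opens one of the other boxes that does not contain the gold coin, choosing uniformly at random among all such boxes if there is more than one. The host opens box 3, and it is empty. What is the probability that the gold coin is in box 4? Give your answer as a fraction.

1/7

Apply Bayes' rule, conditioning on where the gold coin actually is.
If it is in either of boxes 1 and 2 (prior 2/7 each): the host has 2 equally likely choices, so probability 1/2; weight (2/7)·(1/2) = 1/7 each.
If it is in box 3 (prior 2/7): the host opened box 3, so this case is ruled out; weight (2/7)·0 = 0.
If it is in box 4 (prior 1/7): the host has 3 equally likely choices, so probability 1/3; weight (1/7)·(1/3) = 1/21.
The weights sum to 1/3.
So P(the gold coin in box 4 | the host opened box 3) = (1/21) / (1/3) = 1/7.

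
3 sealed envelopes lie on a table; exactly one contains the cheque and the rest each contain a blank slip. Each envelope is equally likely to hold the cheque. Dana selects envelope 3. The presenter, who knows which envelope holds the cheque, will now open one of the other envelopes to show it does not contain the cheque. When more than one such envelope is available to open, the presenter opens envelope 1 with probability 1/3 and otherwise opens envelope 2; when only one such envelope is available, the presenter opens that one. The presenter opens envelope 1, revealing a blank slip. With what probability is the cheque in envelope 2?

3/4

Consider each possible location of the cheque in turn.
If it is in envelope 1 (prior 1/3): the presenter opened envelope 1, so this case is ruled out; weight (1/3)·0 = 0.
If it is in envelope 2 (prior 1/3): only envelope 1 is available, probability 1; weight (1/3)·1 = 1/3.
If it is in envelope 3 (prior 1/3): envelope 1 is available, opened with probability 1/3; weight (1/3)·(1/3) = 1/9.
The weights sum to 4/9.
So P(the cheque in envelope 2 | the presenter opened envelope 1) = (1/3) / (4/9) = 3/4.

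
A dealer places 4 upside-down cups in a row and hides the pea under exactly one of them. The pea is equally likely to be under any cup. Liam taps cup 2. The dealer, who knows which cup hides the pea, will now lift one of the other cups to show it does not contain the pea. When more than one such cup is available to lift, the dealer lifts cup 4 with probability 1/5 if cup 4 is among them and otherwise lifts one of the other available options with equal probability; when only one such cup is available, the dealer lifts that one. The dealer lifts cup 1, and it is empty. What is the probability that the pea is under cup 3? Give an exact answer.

Apply Bayes' rule, conditioning on where the pea actually is.
If it is under cup 1 (prior 1/4): the dealer opened cup 1, so this case is ruled out; weight (1/4)·0 = 0.
If it is under cup 2 (prior 1/4): cup 4 is available but not opened; cup 1 gets probability (1 − 1/5)/2 = 2/5; weight (1/4)·(2/5) = 1/10.
If it is under cup 3 (prior 1/4): cup 4 is available but not opened, probability 4/5; weight (1/4)·(4/5) = 1/5.
If it is under cup 4 (prior 1/4): cup 4 holds the prize so is unavailable; the dealer chooses uniformly among the 2 others, probability 1/2; weight (1/4)·(1/2) = 1/8.
The weights sum to 17/40.
So P(the pea under cup 3 | the dealer opened cup 1) = (1/5) / (17/40) = 8/17.

8/17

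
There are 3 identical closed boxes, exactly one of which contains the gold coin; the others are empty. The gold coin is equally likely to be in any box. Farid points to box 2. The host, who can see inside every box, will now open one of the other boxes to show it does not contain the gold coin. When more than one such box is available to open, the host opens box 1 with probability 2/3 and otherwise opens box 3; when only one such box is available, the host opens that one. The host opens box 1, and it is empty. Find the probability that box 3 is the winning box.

3/5

Consider each possible location of the gold coin in turn.
If it is in box 1 (prior 1/3): the host opened box 1, so this case is ruled out; weight (1/3)·0 = 0.
If it is in box 2 (prior 1/3): box 1 is available, opened with probability 2/3; weight (1/3)·(2/3) = 2/9.
If it is in box 3 (prior 1/3): only box 1 is available, probability 1; weight (1/3)·1 = 1/3.
The weights sum to 5/9.
So P(the gold coin in box 3 | the host opened box 1) = (1/3) / (5/9) = 3/5.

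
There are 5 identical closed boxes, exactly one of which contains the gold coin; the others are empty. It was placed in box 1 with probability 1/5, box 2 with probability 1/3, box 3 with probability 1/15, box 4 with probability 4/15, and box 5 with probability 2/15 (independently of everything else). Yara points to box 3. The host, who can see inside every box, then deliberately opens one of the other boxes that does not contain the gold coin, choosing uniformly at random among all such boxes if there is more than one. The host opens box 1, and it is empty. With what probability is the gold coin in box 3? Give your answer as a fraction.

Consider each possible location of the gold coin in turn.
If it is in box 1 (prior 1/5): the host opened box 1, so this case is ruled out; weight (1/5)·0 = 0.
If it is in box 2 (prior 1/3): the host has 3 equally likely choices, so probability 1/3; weight (1/3)·(1/3) = 1/9.
If it is in box 3 (prior 1/15): the host has 4 equally likely choices, so probability 1/4; weight (1/15)·(1/4) = 1/60.
If it is in box 4 (prior 4/15): the host has 3 equally likely choices, so probability 1/3; weight (4/15)·(1/3) = 4/45.
If it is in box 5 (prior 2/15): the host has 3 equally likely choices, so probability 1/3; weight (2/15)·(1/3) = 2/45.
The weights sum to 47/180.
So P(the gold coin in box 3 | the host opened box 1) = (1/60) / (47/180) = 3/47.

3/47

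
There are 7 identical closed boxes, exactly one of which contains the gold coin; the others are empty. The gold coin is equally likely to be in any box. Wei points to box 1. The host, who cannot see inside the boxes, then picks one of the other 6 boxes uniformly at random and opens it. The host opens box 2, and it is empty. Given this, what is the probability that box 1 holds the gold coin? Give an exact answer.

Condition on the true location of the gold coin.
If it is in any of boxes 1, 3, 4, 5, 6, and 7 (prior 1/7 each): the host picks box 2 with probability 1/6 regardless, and it is not the prize; weight (1/7)·(1/6) = 1/42 each.
If it is in box 2 (prior 1/7): the host opened box 2, so this case is ruled out; weight (1/7)·0 = 0.
The weights sum to 1/7.
So P(the gold coin in box 1 | the host opened box 2) = (1/42) / (1/7) = 1/6.

1/6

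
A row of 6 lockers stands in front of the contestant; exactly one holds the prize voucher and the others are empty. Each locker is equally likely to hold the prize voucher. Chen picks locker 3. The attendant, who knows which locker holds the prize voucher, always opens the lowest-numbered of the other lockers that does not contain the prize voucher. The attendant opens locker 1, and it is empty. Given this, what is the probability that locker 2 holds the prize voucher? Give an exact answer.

Condition on the true location of the prize voucher.
If it is in locker 1 (prior 1/6): the attendant opened locker 1, so this case is ruled out; weight (1/6)·0 = 0.
If it is in any of lockers 2, 3, 4, 5, and 6 (prior 1/6 each): locker 1 is the lowest-numbered option available, probability 1; weight (1/6)·1 = 1/6 each.
The weights sum to 5/6.
So P(the prize voucher in locker 2 | the attendant opened locker 1) = (1/6) / (5/6) = 1/5.

1/5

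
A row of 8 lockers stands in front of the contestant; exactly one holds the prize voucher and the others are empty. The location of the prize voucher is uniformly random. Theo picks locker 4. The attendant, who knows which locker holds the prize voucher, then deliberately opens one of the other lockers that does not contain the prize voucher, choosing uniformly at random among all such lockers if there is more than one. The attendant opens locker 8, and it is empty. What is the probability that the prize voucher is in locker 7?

Condition on the true location of the prize voucher.
If it is in any of lockers 1, 2, 3, 5, 6, and 7 (prior 1/8 each): the attendant has 6 equally likely choices, so probability 1/6; weight (1/8)·(1/6) = 1/48 each.
If it is in locker 4 (prior 1/8): the attendant has 7 equally likely choices, so probability 1/7; weight (1/8)·(1/7) = 1/56.
If it is in locker 8 (prior 1/8): the attendant opened locker 8, so this case is ruled out; weight (1/8)·0 = 0.
The weights sum to 1/7.
So P(the prize voucher in locker 7 | the attendant opened locker 8) = (1/48) / (1/7) = 7/48.

7/48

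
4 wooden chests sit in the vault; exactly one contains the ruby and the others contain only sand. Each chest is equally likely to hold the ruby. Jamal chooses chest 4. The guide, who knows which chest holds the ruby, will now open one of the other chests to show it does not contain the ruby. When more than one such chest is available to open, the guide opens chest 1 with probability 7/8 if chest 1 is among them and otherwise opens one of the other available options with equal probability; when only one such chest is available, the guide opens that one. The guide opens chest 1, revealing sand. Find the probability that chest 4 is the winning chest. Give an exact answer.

Consider each possible location of the ruby in turn.
If it is in chest 1 (prior 1/4): the guide opened chest 1, so this case is ruled out; weight (1/4)·0 = 0.
If it is in any of chests 2, 3, and 4 (prior 1/4 each): chest 1 is available, opened with probability 7/8; weight (1/4)·(7/8) = 7/32 each.
The weights sum to 21/32.
So P(the ruby in chest 4 | the guide opened chest 1) = (7/32) / (21/32) = 1/3.

1/3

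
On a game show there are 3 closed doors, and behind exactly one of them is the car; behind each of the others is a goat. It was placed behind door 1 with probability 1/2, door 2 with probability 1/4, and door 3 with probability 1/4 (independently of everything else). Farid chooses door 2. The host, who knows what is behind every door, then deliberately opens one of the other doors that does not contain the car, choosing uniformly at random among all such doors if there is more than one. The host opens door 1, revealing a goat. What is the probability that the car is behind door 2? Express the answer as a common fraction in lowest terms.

Apply Bayes' rule, conditioning on where the car actually is.
If it is behind door 1 (prior 1/2): the host opened door 1, so this case is ruled out; weight (1/2)·0 = 0.
If it is behind door 2 (prior 1/4): the host has 2 equally likely choices, so probability 1/2; weight (1/4)·(1/2) = 1/8.
If it is behind door 3 (prior 1/4): the host has no choice, probability 1; weight (1/4)·1 = 1/4.
The weights sum to 3/8.
So P(the car behind door 2 | the host opened door 1) = (1/8) / (3/8) = 1/3.

1/3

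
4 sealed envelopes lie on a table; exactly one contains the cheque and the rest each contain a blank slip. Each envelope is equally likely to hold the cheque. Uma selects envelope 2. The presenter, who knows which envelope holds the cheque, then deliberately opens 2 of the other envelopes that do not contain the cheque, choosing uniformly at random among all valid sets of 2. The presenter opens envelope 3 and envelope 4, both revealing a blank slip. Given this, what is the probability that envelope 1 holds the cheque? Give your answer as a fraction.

Apply Bayes' rule, conditioning on where the cheque actually is.
If it is in envelope 1 (prior 1/4): the presenter has no choice, probability 1; weight (1/4)·1 = 1/4.
If it is in envelope 2 (prior 1/4): the presenter has 3 equally likely choices, so probability 1/3; weight (1/4)·(1/3) = 1/12.
If it is in either of envelopes 3 and 4 (prior 1/4 each): that envelope was opened and seen not to hold the prize — ruled out; weight (1/4)·0 = 0 each.
The weights sum to 1/3.
So P(the cheque in envelope 1 | the presenter opened envelope 3 and envelope 4) = (1/4) / (1/3) = 3/4.

3/4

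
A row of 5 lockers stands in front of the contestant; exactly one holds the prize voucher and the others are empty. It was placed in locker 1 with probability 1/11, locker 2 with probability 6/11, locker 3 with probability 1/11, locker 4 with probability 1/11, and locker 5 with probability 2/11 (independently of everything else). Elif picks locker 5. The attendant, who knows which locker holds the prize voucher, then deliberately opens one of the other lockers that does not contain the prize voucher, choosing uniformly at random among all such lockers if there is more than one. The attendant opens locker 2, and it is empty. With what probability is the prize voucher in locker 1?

2/9

Apply Bayes' rule, conditioning on where the prize voucher actually is.
If it is in any of lockers 1, 3, and 4 (prior 1/11 each): the attendant has 3 equally likely choices, so probability 1/3; weight (1/11)·(1/3) = 1/33 each.
If it is in locker 2 (prior 6/11): the attendant opened locker 2, so this case is ruled out; weight (6/11)·0 = 0.
If it is in locker 5 (prior 2/11): the attendant has 4 equally likely choices, so probability 1/4; weight (2/11)·(1/4) = 1/22.
The weights sum to 3/22.
So P(the prize voucher in locker 1 | the attendant opened locker 2) = (1/33) / (3/22) = 2/9.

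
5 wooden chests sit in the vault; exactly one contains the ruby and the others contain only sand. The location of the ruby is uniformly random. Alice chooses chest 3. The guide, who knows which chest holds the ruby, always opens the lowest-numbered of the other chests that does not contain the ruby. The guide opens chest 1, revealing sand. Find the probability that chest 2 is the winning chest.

1/4

Apply Bayes' rule, conditioning on where the ruby actually is.
If it is in chest 1 (prior 1/5): the guide opened chest 1, so this case is ruled out; weight (1/5)·0 = 0.
If it is in any of chests 2, 3, 4, and 5 (prior 1/5 each): chest 1 is the lowest-numbered option available, probability 1; weight (1/5)·1 = 1/5 each.
The weights sum to 4/5.
So P(the ruby in chest 2 | the guide opened chest 1) = (1/5) / (4/5) = 1/4.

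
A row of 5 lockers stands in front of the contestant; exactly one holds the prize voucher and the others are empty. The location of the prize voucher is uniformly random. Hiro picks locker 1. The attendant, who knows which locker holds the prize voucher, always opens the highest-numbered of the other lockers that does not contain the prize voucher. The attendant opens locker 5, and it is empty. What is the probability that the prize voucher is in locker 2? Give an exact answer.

Apply Bayes' rule, conditioning on where the prize voucher actually is.
If it is in any of lockers 1, 2, 3, and 4 (prior 1/5 each): locker 5 is the highest-numbered option available, probability 1; weight (1/5)·1 = 1/5 each.
If it is in locker 5 (prior 1/5): the attendant opened locker 5, so this case is ruled out; weight (1/5)·0 = 0.
The weights sum to 4/5.
So P(the prize voucher in locker 2 | the attendant opened locker 5) = (1/5) / (4/5) = 1/4.

1/4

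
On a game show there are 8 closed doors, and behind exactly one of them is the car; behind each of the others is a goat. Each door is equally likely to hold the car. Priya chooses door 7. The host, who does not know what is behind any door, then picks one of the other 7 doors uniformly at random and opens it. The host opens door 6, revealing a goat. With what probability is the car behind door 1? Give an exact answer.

1/7

Because the host chose which door to open without knowing where the car is, the choice is independent of the prize location. Learning that door 6 does not hold the car simply rules out that one location and leaves the remaining 7 doors still equally likely by symmetry.
So P(the car behind door 1) = 1/7.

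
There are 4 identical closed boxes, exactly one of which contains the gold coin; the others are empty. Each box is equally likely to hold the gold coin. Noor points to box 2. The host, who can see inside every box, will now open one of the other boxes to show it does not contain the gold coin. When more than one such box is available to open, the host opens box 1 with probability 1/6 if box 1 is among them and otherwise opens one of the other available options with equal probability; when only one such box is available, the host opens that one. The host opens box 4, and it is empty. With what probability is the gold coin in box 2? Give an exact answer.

Condition on the true location of the gold coin.
If it is in box 1 (prior 1/4): box 1 holds the prize so is unavailable; the host chooses uniformly among the 2 others, probability 1/2; weight (1/4)·(1/2) = 1/8.
If it is in box 2 (prior 1/4): box 1 is available but not opened; box 4 gets probability (1 − 1/6)/2 = 5/12; weight (1/4)·(5/12) = 5/48.
If it is in box 3 (prior 1/4): box 1 is available but not opened, probability 5/6; weight (1/4)·(5/6) = 5/24.
If it is in box 4 (prior 1/4): the host opened box 4, so this case is ruled out; weight (1/4)·0 = 0.
The weights sum to 7/16.
So P(the gold coin in box 2 | the host opened box 4) = (5/48) / (7/16) = 5/21.

5/21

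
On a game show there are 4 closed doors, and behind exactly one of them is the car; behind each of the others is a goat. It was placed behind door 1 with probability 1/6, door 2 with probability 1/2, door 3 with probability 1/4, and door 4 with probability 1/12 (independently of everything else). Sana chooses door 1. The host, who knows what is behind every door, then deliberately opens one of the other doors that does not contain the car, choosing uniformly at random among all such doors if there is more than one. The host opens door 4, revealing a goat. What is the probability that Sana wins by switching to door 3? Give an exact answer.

9/31

Consider each possible location of the car in turn.
If it is behind door 1 (prior 1/6): the host has 3 equally likely choices, so probability 1/3; weight (1/6)·(1/3) = 1/18.
If it is behind door 2 (prior 1/2): the host has 2 equally likely choices, so probability 1/2; weight (1/2)·(1/2) = 1/4.
If it is behind door 3 (prior 1/4): the host has 2 equally likely choices, so probability 1/2; weight (1/4)·(1/2) = 1/8.
If it is behind door 4 (prior 1/12): the host opened door 4, so this case is ruled out; weight (1/12)·0 = 0.
The weights sum to 31/72.
So P(the car behind door 3 | the host opened door 4) = (1/8) / (31/72) = 9/31.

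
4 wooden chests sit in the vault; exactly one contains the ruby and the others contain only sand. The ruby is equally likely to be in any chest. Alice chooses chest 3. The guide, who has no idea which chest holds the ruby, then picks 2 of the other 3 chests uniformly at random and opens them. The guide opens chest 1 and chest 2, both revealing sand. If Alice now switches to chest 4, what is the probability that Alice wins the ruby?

1/2

Consider each possible location of the ruby in turn.
If it is in either of chests 1 and 2 (prior 1/4 each): that chest was opened and seen not to hold the prize — ruled out; weight (1/4)·0 = 0 each.
If it is in either of chests 3 and 4 (prior 1/4 each): the guide picks exactly this set with probability 1/3 regardless, and none is the prize; weight (1/4)·(1/3) = 1/12 each.
The weights sum to 1/6.
So P(the ruby in chest 4 | the guide opened chest 1 and chest 2) = (1/12) / (1/6) = 1/2.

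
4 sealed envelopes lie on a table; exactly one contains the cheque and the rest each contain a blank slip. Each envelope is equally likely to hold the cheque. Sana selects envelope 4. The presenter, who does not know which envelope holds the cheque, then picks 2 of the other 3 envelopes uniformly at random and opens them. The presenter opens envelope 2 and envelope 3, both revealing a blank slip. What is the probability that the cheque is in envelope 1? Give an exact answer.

1/2

Consider each possible location of the cheque in turn.
If it is in either of envelopes 1 and 4 (prior 1/4 each): the presenter picks exactly this set with probability 1/3 regardless, and none is the prize; weight (1/4)·(1/3) = 1/12 each.
If it is in either of envelopes 2 and 3 (prior 1/4 each): that envelope was opened and seen not to hold the prize — ruled out; weight (1/4)·0 = 0 each.
The weights sum to 1/6.
So P(the cheque in envelope 1 | the presenter opened envelope 2 and envelope 3) = (1/12) / (1/6) = 1/2.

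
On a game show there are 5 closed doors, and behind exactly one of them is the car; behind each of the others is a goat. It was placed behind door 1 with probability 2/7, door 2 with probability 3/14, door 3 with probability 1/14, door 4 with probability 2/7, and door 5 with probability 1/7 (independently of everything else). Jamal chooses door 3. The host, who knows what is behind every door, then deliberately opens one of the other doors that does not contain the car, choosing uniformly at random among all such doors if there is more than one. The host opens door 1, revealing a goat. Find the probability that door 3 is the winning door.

1/13

Condition on the true location of the car.
If it is behind door 1 (prior 2/7): the host opened door 1, so this case is ruled out; weight (2/7)·0 = 0.
If it is behind door 2 (prior 3/14): the host has 3 equally likely choices, so probability 1/3; weight (3/14)·(1/3) = 1/14.
If it is behind door 3 (prior 1/14): the host has 4 equally likely choices, so probability 1/4; weight (1/14)·(1/4) = 1/56.
If it is behind door 4 (prior 2/7): the host has 3 equally likely choices, so probability 1/3; weight (2/7)·(1/3) = 2/21.
If it is behind door 5 (prior 1/7): the host has 3 equally likely choices, so probability 1/3; weight (1/7)·(1/3) = 1/21.
The weights sum to 13/56.
So P(the car behind door 3 | the host opened door 1) = (1/56) / (13/56) = 1/13.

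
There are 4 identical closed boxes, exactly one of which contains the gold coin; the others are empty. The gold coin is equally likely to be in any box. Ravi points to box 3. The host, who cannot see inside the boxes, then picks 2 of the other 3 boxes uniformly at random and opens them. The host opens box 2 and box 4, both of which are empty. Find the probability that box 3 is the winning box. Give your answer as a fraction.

1/2

Apply Bayes' rule, conditioning on where the gold coin actually is.
If it is in either of boxes 1 and 3 (prior 1/4 each): the host picks exactly this set with probability 1/3 regardless, and none is the prize; weight (1/4)·(1/3) = 1/12 each.
If it is in either of boxes 2 and 4 (prior 1/4 each): that box was opened and seen not to hold the prize — ruled out; weight (1/4)·0 = 0 each.
The weights sum to 1/6.
So P(the gold coin in box 3 | the host opened box 2 and box 4) = (1/12) / (1/6) = 1/2.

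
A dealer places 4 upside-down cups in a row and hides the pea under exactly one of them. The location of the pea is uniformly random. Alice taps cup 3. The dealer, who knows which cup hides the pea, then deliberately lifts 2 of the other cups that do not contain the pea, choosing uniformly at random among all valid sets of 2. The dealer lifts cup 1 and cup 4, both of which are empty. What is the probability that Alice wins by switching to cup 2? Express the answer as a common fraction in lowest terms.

3/4

Consider each possible location of the pea in turn.
If it is under either of cups 1 and 4 (prior 1/4 each): that cup was opened and seen not to hold the prize — ruled out; weight (1/4)·0 = 0 each.
If it is under cup 2 (prior 1/4): the dealer has no choice, probability 1; weight (1/4)·1 = 1/4.
If it is under cup 3 (prior 1/4): the dealer has 3 equally likely choices, so probability 1/3; weight (1/4)·(1/3) = 1/12.
The weights sum to 1/3.
So P(the pea under cup 2 | the dealer opened cup 1 and cup 4) = (1/4) / (1/3) = 3/4.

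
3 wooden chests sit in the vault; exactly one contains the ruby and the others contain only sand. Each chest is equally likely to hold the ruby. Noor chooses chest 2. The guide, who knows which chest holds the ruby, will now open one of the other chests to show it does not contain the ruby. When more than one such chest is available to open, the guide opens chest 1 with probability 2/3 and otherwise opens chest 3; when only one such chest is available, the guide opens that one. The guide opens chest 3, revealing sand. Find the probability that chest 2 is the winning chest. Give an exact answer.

1/4

Consider each possible location of the ruby in turn.
If it is in chest 1 (prior 1/3): only chest 3 is available, probability 1; weight (1/3)·1 = 1/3.
If it is in chest 2 (prior 1/3): chest 1 is available but not opened, probability 1/3; weight (1/3)·(1/3) = 1/9.
If it is in chest 3 (prior 1/3): the guide opened chest 3, so this case is ruled out; weight (1/3)·0 = 0.
The weights sum to 4/9.
So P(the ruby in chest 2 | the guide opened chest 3) = (1/9) / (4/9) = 1/4.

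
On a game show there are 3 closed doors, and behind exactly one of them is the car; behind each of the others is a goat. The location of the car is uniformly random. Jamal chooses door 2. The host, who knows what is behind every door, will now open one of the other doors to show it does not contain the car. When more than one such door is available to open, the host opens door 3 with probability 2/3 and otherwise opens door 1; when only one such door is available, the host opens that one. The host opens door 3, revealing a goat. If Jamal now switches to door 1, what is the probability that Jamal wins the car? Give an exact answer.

Apply Bayes' rule, conditioning on where the car actually is.
If it is behind door 1 (prior 1/3): only door 3 is available, probability 1; weight (1/3)·1 = 1/3.
If it is behind door 2 (prior 1/3): door 3 is available, opened with probability 2/3; weight (1/3)·(2/3) = 2/9.
If it is behind door 3 (prior 1/3): the host opened door 3, so this case is ruled out; weight (1/3)·0 = 0.
The weights sum to 5/9.
So P(the car behind door 1 | the host opened door 3) = (1/3) / (5/9) = 3/5.

3/5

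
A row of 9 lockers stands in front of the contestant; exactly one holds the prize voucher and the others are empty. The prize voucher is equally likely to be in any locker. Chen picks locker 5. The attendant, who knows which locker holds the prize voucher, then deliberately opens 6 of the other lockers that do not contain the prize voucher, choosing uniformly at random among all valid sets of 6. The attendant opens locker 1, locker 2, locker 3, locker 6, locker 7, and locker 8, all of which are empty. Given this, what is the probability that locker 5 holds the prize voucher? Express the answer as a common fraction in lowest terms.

Apply Bayes' rule, conditioning on where the prize voucher actually is.
If it is in any of lockers 1, 2, 3, 6, 7, and 8 (prior 1/9 each): that locker was opened and seen not to hold the prize — ruled out; weight (1/9)·0 = 0 each.
If it is in either of lockers 4 and 9 (prior 1/9 each): the attendant has 7 equally likely choices, so probability 1/7; weight (1/9)·(1/7) = 1/63 each.
If it is in locker 5 (prior 1/9): the attendant has 28 equally likely choices, so probability 1/28; weight (1/9)·(1/28) = 1/252.
The weights sum to 1/28.
So P(the prize voucher in locker 5 | the attendant opened locker 1, locker 2, locker 3, locker 6, locker 7, and locker 8) = (1/252) / (1/28) = 1/9.

1/9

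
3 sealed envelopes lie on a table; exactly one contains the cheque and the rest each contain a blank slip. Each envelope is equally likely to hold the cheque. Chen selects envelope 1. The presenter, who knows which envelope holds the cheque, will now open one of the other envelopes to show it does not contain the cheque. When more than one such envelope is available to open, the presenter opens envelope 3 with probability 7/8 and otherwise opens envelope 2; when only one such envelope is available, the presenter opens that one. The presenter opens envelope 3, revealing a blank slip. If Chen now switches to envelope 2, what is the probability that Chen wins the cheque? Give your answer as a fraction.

Condition on the true location of the cheque.
If it is in envelope 1 (prior 1/3): envelope 3 is available, opened with probability 7/8; weight (1/3)·(7/8) = 7/24.
If it is in envelope 2 (prior 1/3): only envelope 3 is available, probability 1; weight (1/3)·1 = 1/3.
If it is in envelope 3 (prior 1/3): the presenter opened envelope 3, so this case is ruled out; weight (1/3)·0 = 0.
The weights sum to 5/8.
So P(the cheque in envelope 2 | the presenter opened envelope 3) = (1/3) / (5/8) = 8/15.

8/15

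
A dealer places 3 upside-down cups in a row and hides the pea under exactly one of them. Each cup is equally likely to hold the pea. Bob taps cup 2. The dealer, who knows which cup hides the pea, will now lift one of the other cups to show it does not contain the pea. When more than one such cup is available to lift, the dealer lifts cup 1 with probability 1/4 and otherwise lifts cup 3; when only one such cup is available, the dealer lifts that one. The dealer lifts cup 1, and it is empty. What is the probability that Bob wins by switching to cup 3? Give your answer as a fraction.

4/5

Apply Bayes' rule, conditioning on where the pea actually is.
If it is under cup 1 (prior 1/3): the dealer opened cup 1, so this case is ruled out; weight (1/3)·0 = 0.
If it is under cup 2 (prior 1/3): cup 1 is available, opened with probability 1/4; weight (1/3)·(1/4) = 1/12.
If it is under cup 3 (prior 1/3): only cup 1 is available, probability 1; weight (1/3)·1 = 1/3.
The weights sum to 5/12.
So P(the pea under cup 3 | the dealer opened cup 1) = (1/3) / (5/12) = 4/5.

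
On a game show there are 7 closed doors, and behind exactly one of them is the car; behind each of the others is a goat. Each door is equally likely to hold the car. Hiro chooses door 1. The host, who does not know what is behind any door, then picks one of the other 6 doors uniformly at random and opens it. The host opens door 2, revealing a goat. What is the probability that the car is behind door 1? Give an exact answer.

1/6

Because the host chose which door to open without knowing where the car is, the choice is independent of the prize location. Learning that door 2 does not hold the car simply rules out that one location and leaves the remaining 6 doors still equally likely by symmetry.
So P(the car behind door 1) = 1/6.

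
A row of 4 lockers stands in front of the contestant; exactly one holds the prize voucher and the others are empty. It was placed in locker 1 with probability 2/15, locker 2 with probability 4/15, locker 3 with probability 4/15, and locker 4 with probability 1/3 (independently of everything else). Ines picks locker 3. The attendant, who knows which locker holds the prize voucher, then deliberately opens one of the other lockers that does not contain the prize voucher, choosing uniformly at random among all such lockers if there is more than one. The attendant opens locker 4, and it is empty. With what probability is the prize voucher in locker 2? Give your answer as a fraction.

6/13

Apply Bayes' rule, conditioning on where the prize voucher actually is.
If it is in locker 1 (prior 2/15): the attendant has 2 equally likely choices, so probability 1/2; weight (2/15)·(1/2) = 1/15.
If it is in locker 2 (prior 4/15): the attendant has 2 equally likely choices, so probability 1/2; weight (4/15)·(1/2) = 2/15.
If it is in locker 3 (prior 4/15): the attendant has 3 equally likely choices, so probability 1/3; weight (4/15)·(1/3) = 4/45.
If it is in locker 4 (prior 1/3): the attendant opened locker 4, so this case is ruled out; weight (1/3)·0 = 0.
The weights sum to 13/45.
So P(the prize voucher in locker 2 | the attendant opened locker 4) = (2/15) / (13/45) = 6/13.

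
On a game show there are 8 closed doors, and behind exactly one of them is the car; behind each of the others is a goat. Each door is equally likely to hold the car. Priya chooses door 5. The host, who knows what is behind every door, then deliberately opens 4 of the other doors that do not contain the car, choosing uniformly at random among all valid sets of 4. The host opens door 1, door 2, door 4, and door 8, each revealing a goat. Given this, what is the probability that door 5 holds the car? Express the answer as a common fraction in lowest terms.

Apply Bayes' rule, conditioning on where the car actually is.
If it is behind any of doors 1, 2, 4, and 8 (prior 1/8 each): that door was opened and seen not to hold the prize — ruled out; weight (1/8)·0 = 0 each.
If it is behind any of doors 3, 6, and 7 (prior 1/8 each): the host has 15 equally likely choices, so probability 1/15; weight (1/8)·(1/15) = 1/120 each.
If it is behind door 5 (prior 1/8): the host has 35 equally likely choices, so probability 1/35; weight (1/8)·(1/35) = 1/280.
The weights sum to 1/35.
So P(the car behind door 5 | the host opened door 1, door 2, door 4, and door 8) = (1/280) / (1/35) = 1/8.

1/8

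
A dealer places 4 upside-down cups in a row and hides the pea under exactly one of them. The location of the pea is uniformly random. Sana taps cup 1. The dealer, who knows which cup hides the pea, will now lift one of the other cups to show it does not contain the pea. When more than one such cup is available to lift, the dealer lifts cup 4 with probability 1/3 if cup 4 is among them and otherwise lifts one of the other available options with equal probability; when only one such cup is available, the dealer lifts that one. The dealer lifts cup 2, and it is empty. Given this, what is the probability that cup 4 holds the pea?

Apply Bayes' rule, conditioning on where the pea actually is.
If it is under cup 1 (prior 1/4): cup 4 is available but not opened; cup 2 gets probability (1 − 1/3)/2 = 1/3; weight (1/4)·(1/3) = 1/12.
If it is under cup 2 (prior 1/4): the dealer opened cup 2, so this case is ruled out; weight (1/4)·0 = 0.
If it is under cup 3 (prior 1/4): cup 4 is available but not opened, probability 2/3; weight (1/4)·(2/3) = 1/6.
If it is under cup 4 (prior 1/4): cup 4 holds the prize so is unavailable; the dealer chooses uniformly among the 2 others, probability 1/2; weight (1/4)·(1/2) = 1/8.
The weights sum to 3/8.
So P(the pea under cup 4 | the dealer opened cup 2) = (1/8) / (3/8) = 1/3.

1/3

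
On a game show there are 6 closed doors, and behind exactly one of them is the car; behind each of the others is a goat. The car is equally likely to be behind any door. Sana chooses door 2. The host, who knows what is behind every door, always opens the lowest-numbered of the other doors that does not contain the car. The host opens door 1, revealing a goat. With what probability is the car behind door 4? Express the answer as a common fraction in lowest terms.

Apply Bayes' rule, conditioning on where the car actually is.
If it is behind door 1 (prior 1/6): the host opened door 1, so this case is ruled out; weight (1/6)·0 = 0.
If it is behind any of doors 2, 3, 4, 5, and 6 (prior 1/6 each): door 1 is the lowest-numbered option available, probability 1; weight (1/6)·1 = 1/6 each.
The weights sum to 5/6.
So P(the car behind door 4 | the host opened door 1) = (1/6) / (5/6) = 1/5.

1/5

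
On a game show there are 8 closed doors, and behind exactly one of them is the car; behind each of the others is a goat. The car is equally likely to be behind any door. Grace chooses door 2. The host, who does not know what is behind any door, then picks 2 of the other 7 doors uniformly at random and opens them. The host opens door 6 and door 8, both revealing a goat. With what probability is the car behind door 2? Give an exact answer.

Apply Bayes' rule, conditioning on where the car actually is.
If it is behind any of doors 1, 2, 3, 4, 5, and 7 (prior 1/8 each): the host picks exactly this set with probability 1/21 regardless, and none is the prize; weight (1/8)·(1/21) = 1/168 each.
If it is behind either of doors 6 and 8 (prior 1/8 each): that door was opened and seen not to hold the prize — ruled out; weight (1/8)·0 = 0 each.
The weights sum to 1/28.
So P(the car behind door 2 | the host opened door 6 and door 8) = (1/168) / (1/28) = 1/6.

1/6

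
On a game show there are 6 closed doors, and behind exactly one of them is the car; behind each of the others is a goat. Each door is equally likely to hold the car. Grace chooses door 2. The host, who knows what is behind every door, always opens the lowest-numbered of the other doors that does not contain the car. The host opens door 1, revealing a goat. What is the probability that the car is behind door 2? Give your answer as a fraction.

1/5

Condition on the true location of the car.
If it is behind door 1 (prior 1/6): the host opened door 1, so this case is ruled out; weight (1/6)·0 = 0.
If it is behind any of doors 2, 3, 4, 5, and 6 (prior 1/6 each): door 1 is the lowest-numbered option available, probability 1; weight (1/6)·1 = 1/6 each.
The weights sum to 5/6.
So P(the car behind door 2 | the host opened door 1) = (1/6) / (5/6) = 1/5.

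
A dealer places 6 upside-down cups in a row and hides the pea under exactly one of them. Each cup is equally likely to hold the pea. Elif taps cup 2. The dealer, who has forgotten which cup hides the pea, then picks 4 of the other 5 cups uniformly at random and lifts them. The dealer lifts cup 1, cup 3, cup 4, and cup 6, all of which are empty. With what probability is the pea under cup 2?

Apply Bayes' rule, conditioning on where the pea actually is.
If it is under any of cups 1, 3, 4, and 6 (prior 1/6 each): that cup was opened and seen not to hold the prize — ruled out; weight (1/6)·0 = 0 each.
If it is under either of cups 2 and 5 (prior 1/6 each): the dealer picks exactly this set with probability 1/5 regardless, and none is the prize; weight (1/6)·(1/5) = 1/30 each.
The weights sum to 1/15.
So P(the pea under cup 2 | the dealer opened cup 1, cup 3, cup 4, and cup 6) = (1/30) / (1/15) = 1/2.

1/2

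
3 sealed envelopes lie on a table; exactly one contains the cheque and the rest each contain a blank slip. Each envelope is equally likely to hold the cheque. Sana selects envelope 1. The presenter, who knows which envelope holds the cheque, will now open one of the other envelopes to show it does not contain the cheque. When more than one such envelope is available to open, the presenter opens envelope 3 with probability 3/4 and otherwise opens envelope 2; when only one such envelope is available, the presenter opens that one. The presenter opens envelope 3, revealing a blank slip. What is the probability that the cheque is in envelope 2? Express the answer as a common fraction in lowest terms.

Condition on the true location of the cheque.
If it is in envelope 1 (prior 1/3): envelope 3 is available, opened with probability 3/4; weight (1/3)·(3/4) = 1/4.
If it is in envelope 2 (prior 1/3): only envelope 3 is available, probability 1; weight (1/3)·1 = 1/3.
If it is in envelope 3 (prior 1/3): the presenter opened envelope 3, so this case is ruled out; weight (1/3)·0 = 0.
The weights sum to 7/12.
So P(the cheque in envelope 2 | the presenter opened envelope 3) = (1/3) / (7/12) = 4/7.

4/7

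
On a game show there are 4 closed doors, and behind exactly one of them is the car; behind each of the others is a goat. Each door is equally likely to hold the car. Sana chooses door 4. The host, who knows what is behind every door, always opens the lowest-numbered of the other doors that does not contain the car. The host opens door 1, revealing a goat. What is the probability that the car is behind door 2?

Apply Bayes' rule, conditioning on where the car actually is.
If it is behind door 1 (prior 1/4): the host opened door 1, so this case is ruled out; weight (1/4)·0 = 0.
If it is behind any of doors 2, 3, and 4 (prior 1/4 each): door 1 is the lowest-numbered option available, probability 1; weight (1/4)·1 = 1/4 each.
The weights sum to 3/4.
So P(the car behind door 2 | the host opened door 1) = (1/4) / (3/4) = 1/3.

1/3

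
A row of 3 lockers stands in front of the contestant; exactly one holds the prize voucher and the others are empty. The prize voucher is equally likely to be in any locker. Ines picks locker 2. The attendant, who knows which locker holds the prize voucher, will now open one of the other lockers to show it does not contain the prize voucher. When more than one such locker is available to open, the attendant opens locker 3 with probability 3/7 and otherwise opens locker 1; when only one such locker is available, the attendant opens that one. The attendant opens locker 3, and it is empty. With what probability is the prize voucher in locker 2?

3/10

Condition on the true location of the prize voucher.
If it is in locker 1 (prior 1/3): only locker 3 is available, probability 1; weight (1/3)·1 = 1/3.
If it is in locker 2 (prior 1/3): locker 3 is available, opened with probability 3/7; weight (1/3)·(3/7) = 1/7.
If it is in locker 3 (prior 1/3): the attendant opened locker 3, so this case is ruled out; weight (1/3)·0 = 0.
The weights sum to 10/21.
So P(the prize voucher in locker 2 | the attendant opened locker 3) = (1/7) / (10/21) = 3/10.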